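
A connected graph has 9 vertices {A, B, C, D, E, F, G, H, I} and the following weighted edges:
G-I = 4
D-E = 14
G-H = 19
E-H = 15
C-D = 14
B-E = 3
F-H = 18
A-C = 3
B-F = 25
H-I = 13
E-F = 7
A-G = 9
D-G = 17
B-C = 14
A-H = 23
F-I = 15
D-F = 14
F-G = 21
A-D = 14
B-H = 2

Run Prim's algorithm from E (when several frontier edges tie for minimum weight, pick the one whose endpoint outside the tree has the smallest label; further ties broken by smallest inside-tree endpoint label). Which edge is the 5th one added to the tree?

Prim's algorithm from E:
Step 1: cheapest edge leaving the tree is B-E (3); add B.
Step 2: cheapest edge leaving the tree is B-H (2); add H.
Step 3: cheapest edge leaving the tree is E-F (7); add F.
Step 4: cheapest edge leaving the tree is H-I (13); add I.
Step 5: cheapest edge leaving the tree is G-I (4); add G.
Step 6: cheapest edge leaving the tree is A-G (9); add A.
Step 7: cheapest edge leaving the tree is A-C (3); add C.
Step 8: cheapest edge leaving the tree is A-D (14); add D.
The 5th edge added is G-I.

G-I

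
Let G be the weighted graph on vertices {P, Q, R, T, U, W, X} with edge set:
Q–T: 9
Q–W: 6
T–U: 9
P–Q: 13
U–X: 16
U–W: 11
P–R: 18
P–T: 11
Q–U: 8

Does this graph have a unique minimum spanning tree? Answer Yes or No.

No

Kruskal's algorithm — process edges by increasing weight (ties by edge label):
Q–W (6): add — endpoints in different components.
Q–U (8): add — endpoints in different components.
Q–T (9): add — endpoints in different components.
T–U (9): skip — U and T already connected.
P–T (11): add — endpoints in different components.
U–W (11): skip — U and W already connected.
P–Q (13): skip — P and Q already connected.
U–X (16): add — endpoints in different components.
P–R (18): add — endpoints in different components.
Non-tree edge T–U has weight 9, equal to the heaviest edge on its tree cycle — swapping gives another MST of the same weight. Not unique.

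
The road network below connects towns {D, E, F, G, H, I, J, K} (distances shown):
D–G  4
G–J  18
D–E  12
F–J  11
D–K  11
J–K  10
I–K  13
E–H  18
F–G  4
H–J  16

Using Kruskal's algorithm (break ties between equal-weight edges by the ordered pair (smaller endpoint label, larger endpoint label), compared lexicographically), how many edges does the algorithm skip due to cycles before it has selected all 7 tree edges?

Kruskal: consider edges lightest-first.
D–G (4): add — endpoints in different components.
F–G (4): add — endpoints in different components.
J–K (10): add — endpoints in different components.
D–K (11): add — endpoints in different components.
F–J (11): skip — F and J already connected.
D–E (12): add — endpoints in different components.
I–K (13): add — endpoints in different components.
H–J (16): add — endpoints in different components.
Edges rejected before the tree was complete: 1.

1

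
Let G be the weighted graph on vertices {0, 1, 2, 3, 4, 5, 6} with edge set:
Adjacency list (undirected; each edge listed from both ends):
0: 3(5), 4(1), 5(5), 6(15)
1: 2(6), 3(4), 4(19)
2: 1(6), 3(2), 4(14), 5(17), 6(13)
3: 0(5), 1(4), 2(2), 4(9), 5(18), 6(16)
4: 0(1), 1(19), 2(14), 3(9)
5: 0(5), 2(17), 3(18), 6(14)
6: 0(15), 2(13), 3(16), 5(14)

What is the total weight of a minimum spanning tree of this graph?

30

Kruskal: consider edges lightest-first.
0–4 (1): add. Components now {0,4} {1} {2} {3} {5} {6}
2–3 (2): add. Components now {0,4} {1} {2,3} {5} {6}
1–3 (4): add. Components now {0,4} {1,2,3} {5} {6}
0–3 (5): add. Components now {0,1,2,3,4} {5} {6}
0–5 (5): add. Components now {0,1,2,3,4,5} {6}
1–2 (6): skip — 1 and 2 already connected.
3–4 (9): skip — 3 and 4 already connected.
2–6 (13): add. Components now {0,1,2,3,4,5,6}
MST edges: 0–4, 2–3, 1–3, 0–3, 0–5, 2–6; total weight 1+2+4+5+5+13 = 30.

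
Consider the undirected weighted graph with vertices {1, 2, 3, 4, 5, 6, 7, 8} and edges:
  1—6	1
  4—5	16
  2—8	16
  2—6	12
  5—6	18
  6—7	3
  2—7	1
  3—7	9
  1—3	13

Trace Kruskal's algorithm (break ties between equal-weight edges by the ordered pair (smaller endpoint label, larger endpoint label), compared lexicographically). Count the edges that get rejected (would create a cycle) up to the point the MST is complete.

Kruskal's algorithm — process edges by increasing weight (ties by edge label):
1—6 (1): add — endpoints in different components.
2—7 (1): add — endpoints in different components.
6—7 (3): add — endpoints in different components.
3—7 (9): add — endpoints in different components.
2—6 (12): skip — 2 and 6 already connected.
1—3 (13): skip — 1 and 3 already connected.
2—8 (16): add — endpoints in different components.
4—5 (16): add — endpoints in different components.
5—6 (18): add — endpoints in different components.
Edges rejected before the tree was complete: 2.

2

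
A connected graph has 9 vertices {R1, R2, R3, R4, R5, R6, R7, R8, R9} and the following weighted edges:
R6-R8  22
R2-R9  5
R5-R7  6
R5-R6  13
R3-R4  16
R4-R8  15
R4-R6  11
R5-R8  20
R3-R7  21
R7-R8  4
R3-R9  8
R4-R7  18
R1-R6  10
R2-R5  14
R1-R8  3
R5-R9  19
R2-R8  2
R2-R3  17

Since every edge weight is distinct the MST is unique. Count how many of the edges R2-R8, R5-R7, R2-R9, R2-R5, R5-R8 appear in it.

Sort edges by weight, then run Kruskal:
R2-R8 (2): add — endpoints in different components.
R1-R8 (3): add — endpoints in different components.
R7-R8 (4): add — endpoints in different components.
R2-R9 (5): add — endpoints in different components.
R5-R7 (6): add — endpoints in different components.
R3-R9 (8): add — endpoints in different components.
R1-R6 (10): add — endpoints in different components.
R4-R6 (11): add — endpoints in different components.
MST edge set: {R2-R8, R1-R8, R7-R8, R2-R9, R5-R7, R3-R9, R1-R6, R4-R6}.
Of the listed edges, {R2-R8, R5-R7, R2-R9} are in the MST → 3.

3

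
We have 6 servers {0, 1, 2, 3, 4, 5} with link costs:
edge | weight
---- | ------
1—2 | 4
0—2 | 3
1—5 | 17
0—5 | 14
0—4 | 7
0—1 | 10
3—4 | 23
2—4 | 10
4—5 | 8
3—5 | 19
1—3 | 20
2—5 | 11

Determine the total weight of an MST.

41

Prim, starting at 5.
Step 1: frontier [4—5 8, 2—5 11, 0—5 14, 1—5 17, 3—5 19] → take 4—5 (8); add 4.
Step 2: frontier [0—4 7, 2—4 10, 3—4 23, 2—5 11, 0—5 14, 1—5 17, 3—5 19] → take 0—4 (7); add 0.
Step 3: frontier [0—2 3, 0—1 10, 2—4 10, 3—4 23, 2—5 11, 1—5 17, 3—5 19] → take 0—2 (3); add 2.
Step 4: frontier [0—1 10, 1—2 4, 3—4 23, 1—5 17, 3—5 19] → take 1—2 (4); add 1.
Step 5: frontier [1—3 20, 3—4 23, 3—5 19] → take 3—5 (19); add 3.
MST edges: 4—5, 0—4, 0—2, 1—2, 3—5; total weight 8+7+3+4+19 = 41.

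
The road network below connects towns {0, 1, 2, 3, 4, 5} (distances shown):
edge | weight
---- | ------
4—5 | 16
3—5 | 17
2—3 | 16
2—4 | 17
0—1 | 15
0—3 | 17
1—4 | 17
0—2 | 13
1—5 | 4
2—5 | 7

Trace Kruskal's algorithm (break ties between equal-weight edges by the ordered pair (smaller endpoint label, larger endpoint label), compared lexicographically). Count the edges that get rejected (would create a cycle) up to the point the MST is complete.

Kruskal's algorithm — process edges by increasing weight (ties by edge label):
1—5 (4): add. Components now {0} {1,5} {2} {3} {4}
2—5 (7): add. Components now {0} {1,2,5} {3} {4}
0—2 (13): add. Components now {0,1,2,5} {3} {4}
0—1 (15): skip — 0 and 1 already connected.
2—3 (16): add. Components now {0,1,2,3,5} {4}
4—5 (16): add. Components now {0,1,2,3,4,5}
Edges rejected before the tree was complete: 1.

1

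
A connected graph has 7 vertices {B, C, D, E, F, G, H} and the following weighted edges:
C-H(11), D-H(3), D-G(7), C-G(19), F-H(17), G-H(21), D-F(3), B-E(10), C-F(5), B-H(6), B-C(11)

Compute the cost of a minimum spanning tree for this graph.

Kruskal: consider edges lightest-first.
D-F (3): add — endpoints in different components.
D-H (3): add — endpoints in different components.
C-F (5): add — endpoints in different components.
B-H (6): add — endpoints in different components.
D-G (7): add — endpoints in different components.
B-E (10): add — endpoints in different components.
MST edges: D-F, D-H, C-F, B-H, D-G, B-E; total weight 3+3+5+6+7+10 = 34.

34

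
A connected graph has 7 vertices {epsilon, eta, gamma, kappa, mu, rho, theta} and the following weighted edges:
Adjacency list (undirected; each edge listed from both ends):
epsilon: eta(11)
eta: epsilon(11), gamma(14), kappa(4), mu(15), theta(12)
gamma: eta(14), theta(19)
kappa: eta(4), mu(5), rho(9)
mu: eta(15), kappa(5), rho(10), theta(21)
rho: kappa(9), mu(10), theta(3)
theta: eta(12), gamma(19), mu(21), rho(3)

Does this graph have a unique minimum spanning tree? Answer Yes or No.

Kruskal: consider edges lightest-first.
rho-theta (3): add. Components now {mu} {kappa} {epsilon} {rho,theta} {gamma} {eta}
eta-kappa (4): add. Components now {mu} {eta,kappa} {epsilon} {rho,theta} {gamma}
kappa-mu (5): add. Components now {eta,kappa,mu} {epsilon} {rho,theta} {gamma}
kappa-rho (9): add. Components now {eta,kappa,mu,rho,theta} {epsilon} {gamma}
mu-rho (10): skip — mu and rho already connected.
epsilon-eta (11): add. Components now {epsilon,eta,kappa,mu,rho,theta} {gamma}
eta-theta (12): skip — theta and eta already connected.
eta-gamma (14): add. Components now {epsilon,eta,gamma,kappa,mu,rho,theta}
Every non-tree edge has weight strictly greater than the heaviest edge on the tree path between its endpoints, so the MST is unique.

Yes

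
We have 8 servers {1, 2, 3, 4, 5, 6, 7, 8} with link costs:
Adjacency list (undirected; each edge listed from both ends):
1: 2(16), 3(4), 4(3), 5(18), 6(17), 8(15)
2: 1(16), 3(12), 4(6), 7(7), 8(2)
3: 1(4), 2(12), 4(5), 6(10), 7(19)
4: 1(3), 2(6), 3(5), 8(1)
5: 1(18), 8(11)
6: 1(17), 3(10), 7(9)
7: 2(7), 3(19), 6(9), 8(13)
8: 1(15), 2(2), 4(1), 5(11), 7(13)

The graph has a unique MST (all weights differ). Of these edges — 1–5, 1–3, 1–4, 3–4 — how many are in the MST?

Kruskal: consider edges lightest-first.
4–8 (1): add — endpoints in different components.
2–8 (2): add — endpoints in different components.
1–4 (3): add — endpoints in different components.
1–3 (4): add — endpoints in different components.
3–4 (5): skip — 3 and 4 already connected.
2–4 (6): skip — 2 and 4 already connected.
2–7 (7): add — endpoints in different components.
6–7 (9): add — endpoints in different components.
3–6 (10): skip — 3 and 6 already connected.
5–8 (11): add — endpoints in different components.
MST edge set: {4–8, 2–8, 1–4, 1–3, 2–7, 6–7, 5–8}.
Of the listed edges, {1–3, 1–4} are in the MST → 2.

2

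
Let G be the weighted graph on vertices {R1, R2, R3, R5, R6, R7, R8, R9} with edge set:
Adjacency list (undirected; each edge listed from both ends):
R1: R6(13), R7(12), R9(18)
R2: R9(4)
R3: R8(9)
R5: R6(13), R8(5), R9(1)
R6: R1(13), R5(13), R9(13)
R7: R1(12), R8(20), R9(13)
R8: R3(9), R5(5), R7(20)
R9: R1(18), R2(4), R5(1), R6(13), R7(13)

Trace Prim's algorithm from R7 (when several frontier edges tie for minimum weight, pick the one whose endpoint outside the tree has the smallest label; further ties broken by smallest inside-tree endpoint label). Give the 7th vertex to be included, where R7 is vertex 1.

Grow the tree from R7 using Prim:
Step 1: frontier [R1 R7 12, R7 R9 13, R7 R8 20] → take R1 R7 (12); add R1.
Step 2: frontier [R1 R6 13, R1 R9 18, R7 R9 13, R7 R8 20] → take R1 R6 (13); add R6.
Step 3: frontier [R1 R9 18, R5 R6 13, R6 R9 13, R7 R9 13, R7 R8 20] → take R5 R6 (13); add R5.
Step 4: frontier [R1 R9 18, R5 R9 1, R5 R8 5, R6 R9 13, R7 R9 13, R7 R8 20] → take R5 R9 (1); add R9.
Step 5: frontier [R5 R8 5, R7 R8 20, R2 R9 4] → take R2 R9 (4); add R2.
Step 6: frontier [R5 R8 5, R7 R8 20] → take R5 R8 (5); add R8.
Step 7: frontier [R3 R8 9] → take R3 R8 (9); add R3.
Vertex order: R7, R1, R6, R5, R9, R2, R8, R3. The 7th vertex is R8.

R8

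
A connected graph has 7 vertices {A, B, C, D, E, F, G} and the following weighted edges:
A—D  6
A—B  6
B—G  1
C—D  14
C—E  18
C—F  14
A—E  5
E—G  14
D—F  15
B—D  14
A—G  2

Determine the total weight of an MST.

42

Prim's algorithm from D:
Step 1: frontier [A—D 6, B—D 14, C—D 14, D—F 15] → take A—D (6); add A.
Step 2: frontier [A—G 2, A—E 5, A—B 6, B—D 14, C—D 14, D—F 15] → take A—G (2); add G.
Step 3: frontier [A—E 5, A—B 6, B—D 14, C—D 14, D—F 15, B—G 1, E—G 14] → take B—G (1); add B.
Step 4: frontier [A—E 5, C—D 14, D—F 15, E—G 14] → take A—E (5); add E.
Step 5: frontier [C—D 14, D—F 15, C—E 18] → take C—D (14); add C.
Step 6: frontier [C—F 14, D—F 15] → take C—F (14); add F.
MST edges: A—D, A—G, B—G, A—E, C—D, C—F; total weight 6+2+1+5+14+14 = 42.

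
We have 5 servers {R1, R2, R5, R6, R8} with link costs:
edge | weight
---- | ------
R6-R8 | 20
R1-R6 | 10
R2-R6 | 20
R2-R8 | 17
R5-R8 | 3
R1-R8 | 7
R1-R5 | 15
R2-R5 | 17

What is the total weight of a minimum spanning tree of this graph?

37

Kruskal: consider edges lightest-first.
R5-R8 (3): add. Components now {R2} {R1} {R5,R8} {R6}
R1-R8 (7): add. Components now {R2} {R1,R5,R8} {R6}
R1-R6 (10): add. Components now {R2} {R1,R5,R6,R8}
R1-R5 (15): skip — R1 and R5 already connected.
R2-R5 (17): add. Components now {R1,R2,R5,R6,R8}
MST edges: R5-R8, R1-R8, R1-R6, R2-R5; total weight 3+7+10+17 = 37.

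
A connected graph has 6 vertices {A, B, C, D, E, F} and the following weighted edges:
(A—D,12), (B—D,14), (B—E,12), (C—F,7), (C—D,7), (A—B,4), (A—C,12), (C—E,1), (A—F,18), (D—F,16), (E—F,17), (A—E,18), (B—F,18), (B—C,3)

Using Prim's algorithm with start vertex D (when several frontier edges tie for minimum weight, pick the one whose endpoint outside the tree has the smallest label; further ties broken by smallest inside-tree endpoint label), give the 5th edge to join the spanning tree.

C-F

Grow the tree from D using Prim:
Step 1: frontier [C—D 7, A—D 12, B—D 14, D—F 16] → take C—D (7); add C.
Step 2: frontier [C—E 1, B—C 3, C—F 7, A—C 12, A—D 12, B—D 14, D—F 16] → take C—E (1); add E.
Step 3: frontier [B—C 3, C—F 7, A—C 12, A—D 12, B—D 14, D—F 16, B—E 12, E—F 17, A—E 18] → take B—C (3); add B.
Step 4: frontier [A—B 4, B—F 18, C—F 7, A—C 12, A—D 12, D—F 16, E—F 17, A—E 18] → take A—B (4); add A.
Step 5: frontier [A—F 18, B—F 18, C—F 7, D—F 16, E—F 17] → take C—F (7); add F.
The 5th edge added is C—F.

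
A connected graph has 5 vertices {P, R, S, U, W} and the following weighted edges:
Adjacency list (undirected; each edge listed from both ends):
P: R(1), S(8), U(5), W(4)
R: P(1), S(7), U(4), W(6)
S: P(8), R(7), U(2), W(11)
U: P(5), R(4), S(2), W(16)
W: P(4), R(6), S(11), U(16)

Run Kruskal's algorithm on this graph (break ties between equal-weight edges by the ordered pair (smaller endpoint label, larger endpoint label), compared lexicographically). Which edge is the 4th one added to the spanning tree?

Kruskal's algorithm — process edges by increasing weight (ties by edge label):
P R (1): add. Components now {S} {W} {P,R} {U}
S U (2): add. Components now {S,U} {W} {P,R}
P W (4): add. Components now {S,U} {P,R,W}
R U (4): add. Components now {P,R,S,U,W}
The 4th edge added is R U.

R-U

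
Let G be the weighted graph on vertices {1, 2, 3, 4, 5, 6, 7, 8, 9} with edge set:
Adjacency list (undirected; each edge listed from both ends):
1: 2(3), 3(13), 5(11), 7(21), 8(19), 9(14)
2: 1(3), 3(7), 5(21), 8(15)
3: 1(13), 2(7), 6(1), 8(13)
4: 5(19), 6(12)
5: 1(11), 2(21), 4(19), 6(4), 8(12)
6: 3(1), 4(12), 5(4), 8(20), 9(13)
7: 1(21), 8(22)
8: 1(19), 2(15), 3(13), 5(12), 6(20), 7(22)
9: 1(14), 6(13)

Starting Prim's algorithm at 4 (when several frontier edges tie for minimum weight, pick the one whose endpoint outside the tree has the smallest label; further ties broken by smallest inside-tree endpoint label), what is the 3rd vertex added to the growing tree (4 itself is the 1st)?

Grow the tree from 4 using Prim:
Step 1: cheapest edge leaving the tree is 4-6 (12); add 6.
Step 2: cheapest edge leaving the tree is 3-6 (1); add 3.
Step 3: cheapest edge leaving the tree is 5-6 (4); add 5.
Step 4: cheapest edge leaving the tree is 2-3 (7); add 2.
Step 5: cheapest edge leaving the tree is 1-2 (3); add 1.
Step 6: cheapest edge leaving the tree is 5-8 (12); add 8.
Step 7: cheapest edge leaving the tree is 6-9 (13); add 9.
Step 8: cheapest edge leaving the tree is 1-7 (21); add 7.
Vertex order: 4, 6, 3, 5, 2, 1, 8, 9, 7. The 3rd vertex is 3.

3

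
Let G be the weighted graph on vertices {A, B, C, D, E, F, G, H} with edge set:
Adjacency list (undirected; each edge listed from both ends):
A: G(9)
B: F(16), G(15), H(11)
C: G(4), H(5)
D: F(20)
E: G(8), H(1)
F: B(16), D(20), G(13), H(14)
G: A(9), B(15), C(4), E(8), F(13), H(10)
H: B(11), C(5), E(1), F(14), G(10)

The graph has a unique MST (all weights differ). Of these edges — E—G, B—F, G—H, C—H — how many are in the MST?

Kruskal's algorithm — process edges by increasing weight (ties by edge label):
E—H (1): add — endpoints in different components.
C—G (4): add — endpoints in different components.
C—H (5): add — endpoints in different components.
E—G (8): skip — E and G already connected.
A—G (9): add — endpoints in different components.
G—H (10): skip — G and H already connected.
B—H (11): add — endpoints in different components.
F—G (13): add — endpoints in different components.
F—H (14): skip — F and H already connected.
B—G (15): skip — B and G already connected.
B—F (16): skip — B and F already connected.
D—F (20): add — endpoints in different components.
MST edge set: {E—H, C—G, C—H, A—G, B—H, F—G, D—F}.
Of the listed edges, {C—H} are in the MST → 1.

1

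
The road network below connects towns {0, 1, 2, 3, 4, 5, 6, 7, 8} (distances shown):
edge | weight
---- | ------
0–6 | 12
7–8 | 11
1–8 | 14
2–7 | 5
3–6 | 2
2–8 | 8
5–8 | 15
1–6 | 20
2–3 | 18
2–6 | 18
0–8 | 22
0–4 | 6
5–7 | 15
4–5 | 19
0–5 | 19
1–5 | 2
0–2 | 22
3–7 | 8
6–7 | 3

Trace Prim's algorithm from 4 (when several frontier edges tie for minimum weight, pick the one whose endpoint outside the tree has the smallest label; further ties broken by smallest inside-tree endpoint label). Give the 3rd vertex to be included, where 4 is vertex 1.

Prim's algorithm from 4:
Step 1: cheapest edge leaving the tree is 0–4 (6); add 0.
Step 2: cheapest edge leaving the tree is 0–6 (12); add 6.
Step 3: cheapest edge leaving the tree is 3–6 (2); add 3.
Step 4: cheapest edge leaving the tree is 6–7 (3); add 7.
Step 5: cheapest edge leaving the tree is 2–7 (5); add 2.
Step 6: cheapest edge leaving the tree is 2–8 (8); add 8.
Step 7: cheapest edge leaving the tree is 1–8 (14); add 1.
Step 8: cheapest edge leaving the tree is 1–5 (2); add 5.
Vertex order: 4, 0, 6, 3, 7, 2, 8, 1, 5. The 3rd vertex is 6.

6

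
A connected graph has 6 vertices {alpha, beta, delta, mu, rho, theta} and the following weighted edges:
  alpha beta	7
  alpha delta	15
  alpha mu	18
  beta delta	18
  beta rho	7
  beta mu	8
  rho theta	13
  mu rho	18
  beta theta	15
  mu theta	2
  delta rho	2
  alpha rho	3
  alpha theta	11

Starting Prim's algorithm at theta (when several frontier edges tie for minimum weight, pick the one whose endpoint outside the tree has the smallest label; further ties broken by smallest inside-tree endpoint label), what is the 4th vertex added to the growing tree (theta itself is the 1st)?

alpha

Prim's algorithm from theta:
Step 1: cheapest edge leaving the tree is mu theta (2); add mu.
Step 2: cheapest edge leaving the tree is beta mu (8); add beta.
Step 3: cheapest edge leaving the tree is alpha beta (7); add alpha.
Step 4: cheapest edge leaving the tree is alpha rho (3); add rho.
Step 5: cheapest edge leaving the tree is delta rho (2); add delta.
Vertex order: theta, mu, beta, alpha, rho, delta. The 4th vertex is alpha.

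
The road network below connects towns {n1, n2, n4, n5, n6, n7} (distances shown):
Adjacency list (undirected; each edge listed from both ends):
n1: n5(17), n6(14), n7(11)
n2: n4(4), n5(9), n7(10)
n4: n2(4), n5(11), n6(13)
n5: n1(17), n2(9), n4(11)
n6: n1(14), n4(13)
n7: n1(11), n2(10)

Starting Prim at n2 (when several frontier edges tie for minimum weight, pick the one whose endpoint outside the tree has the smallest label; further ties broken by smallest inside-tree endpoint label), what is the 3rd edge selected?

n2-n7

Grow the tree from n2 using Prim:
Step 1: frontier [n2 n4 4, n2 n5 9, n2 n7 10] → take n2 n4 (4); add n4.
Step 2: frontier [n2 n5 9, n2 n7 10, n4 n5 11, n4 n6 13] → take n2 n5 (9); add n5.
Step 3: frontier [n2 n7 10, n4 n6 13, n1 n5 17] → take n2 n7 (10); add n7.
Step 4: frontier [n4 n6 13, n1 n5 17, n1 n7 11] → take n1 n7 (11); add n1.
Step 5: frontier [n1 n6 14, n4 n6 13] → take n4 n6 (13); add n6.
The 3rd edge added is n2 n7.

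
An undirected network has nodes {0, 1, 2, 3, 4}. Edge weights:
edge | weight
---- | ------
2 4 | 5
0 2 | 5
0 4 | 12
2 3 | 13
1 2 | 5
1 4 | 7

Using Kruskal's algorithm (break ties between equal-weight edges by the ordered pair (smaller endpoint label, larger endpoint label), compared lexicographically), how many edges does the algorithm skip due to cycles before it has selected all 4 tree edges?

Kruskal's algorithm — process edges by increasing weight (ties by edge label):
0 2 (5): add. Components now {0,2} {1} {3} {4}
1 2 (5): add. Components now {0,1,2} {3} {4}
2 4 (5): add. Components now {0,1,2,4} {3}
1 4 (7): skip — 1 and 4 already connected.
0 4 (12): skip — 0 and 4 already connected.
2 3 (13): add. Components now {0,1,2,3,4}
Edges rejected before the tree was complete: 2.

2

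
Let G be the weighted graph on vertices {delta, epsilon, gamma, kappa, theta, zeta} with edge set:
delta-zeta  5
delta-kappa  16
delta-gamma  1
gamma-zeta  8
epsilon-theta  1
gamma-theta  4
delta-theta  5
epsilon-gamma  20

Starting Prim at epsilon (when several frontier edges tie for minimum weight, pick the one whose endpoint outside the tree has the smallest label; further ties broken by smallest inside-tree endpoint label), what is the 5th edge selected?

delta-kappa

Prim, starting at epsilon.
Step 1: cheapest edge leaving the tree is epsilon-theta (1); add theta.
Step 2: cheapest edge leaving the tree is gamma-theta (4); add gamma.
Step 3: cheapest edge leaving the tree is delta-gamma (1); add delta.
Step 4: cheapest edge leaving the tree is delta-zeta (5); add zeta.
Step 5: cheapest edge leaving the tree is delta-kappa (16); add kappa.
The 5th edge added is delta-kappa.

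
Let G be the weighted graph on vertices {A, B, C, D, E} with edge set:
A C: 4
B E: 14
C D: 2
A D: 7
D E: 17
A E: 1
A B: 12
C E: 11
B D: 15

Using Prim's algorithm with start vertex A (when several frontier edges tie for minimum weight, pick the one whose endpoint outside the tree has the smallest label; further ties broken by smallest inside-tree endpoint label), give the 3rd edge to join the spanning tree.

Grow the tree from A using Prim:
Step 1: frontier [A E 1, A C 4, A D 7, A B 12] → take A E (1); add E.
Step 2: frontier [A C 4, A D 7, A B 12, C E 11, B E 14, D E 17] → take A C (4); add C.
Step 3: frontier [A D 7, A B 12, C D 2, B E 14, D E 17] → take C D (2); add D.
Step 4: frontier [A B 12, B D 15, B E 14] → take A B (12); add B.
The 3rd edge added is C D.

C-D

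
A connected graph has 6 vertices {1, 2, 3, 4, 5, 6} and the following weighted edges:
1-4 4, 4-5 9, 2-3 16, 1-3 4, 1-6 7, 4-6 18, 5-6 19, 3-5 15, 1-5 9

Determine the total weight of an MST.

Prim's algorithm from 1:
Step 1: cheapest edge leaving the tree is 1-3 (4); add 3.
Step 2: cheapest edge leaving the tree is 1-4 (4); add 4.
Step 3: cheapest edge leaving the tree is 1-6 (7); add 6.
Step 4: cheapest edge leaving the tree is 1-5 (9); add 5.
Step 5: cheapest edge leaving the tree is 2-3 (16); add 2.
MST edges: 1-3, 1-4, 1-6, 1-5, 2-3; total weight 4+4+7+9+16 = 40.

40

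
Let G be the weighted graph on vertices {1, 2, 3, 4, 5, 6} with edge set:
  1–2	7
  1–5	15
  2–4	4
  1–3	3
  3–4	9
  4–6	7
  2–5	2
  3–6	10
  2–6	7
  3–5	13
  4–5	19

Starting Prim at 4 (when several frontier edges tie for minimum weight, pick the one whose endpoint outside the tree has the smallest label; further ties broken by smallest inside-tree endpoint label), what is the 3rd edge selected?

Prim's algorithm from 4:
Step 1: frontier [2–4 4, 4–6 7, 3–4 9, 4–5 19] → take 2–4 (4); add 2.
Step 2: frontier [2–5 2, 1–2 7, 2–6 7, 4–6 7, 3–4 9, 4–5 19] → take 2–5 (2); add 5.
Step 3: frontier [1–2 7, 2–6 7, 4–6 7, 3–4 9, 3–5 13, 1–5 15] → take 1–2 (7); add 1.
Step 4: frontier [1–3 3, 2–6 7, 4–6 7, 3–4 9, 3–5 13] → take 1–3 (3); add 3.
Step 5: frontier [2–6 7, 3–6 10, 4–6 7] → take 2–6 (7); add 6.
The 3rd edge added is 1–2.

1-2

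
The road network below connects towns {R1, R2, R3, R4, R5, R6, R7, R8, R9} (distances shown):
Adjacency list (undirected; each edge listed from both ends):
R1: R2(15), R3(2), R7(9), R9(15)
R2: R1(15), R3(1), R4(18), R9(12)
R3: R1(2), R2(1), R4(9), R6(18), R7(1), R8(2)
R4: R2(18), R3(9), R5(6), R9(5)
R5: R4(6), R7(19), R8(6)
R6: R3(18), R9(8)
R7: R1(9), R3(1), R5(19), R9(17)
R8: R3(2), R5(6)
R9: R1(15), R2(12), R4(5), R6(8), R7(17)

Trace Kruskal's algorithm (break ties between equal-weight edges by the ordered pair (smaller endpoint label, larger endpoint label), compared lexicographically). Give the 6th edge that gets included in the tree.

Kruskal's algorithm — process edges by increasing weight (ties by edge label):
R2—R3 (1): add — endpoints in different components.
R3—R7 (1): add — endpoints in different components.
R1—R3 (2): add — endpoints in different components.
R3—R8 (2): add — endpoints in different components.
R4—R9 (5): add — endpoints in different components.
R4—R5 (6): add — endpoints in different components.
R5—R8 (6): add — endpoints in different components.
R6—R9 (8): add — endpoints in different components.
The 6th edge added is R4—R5.

R4-R5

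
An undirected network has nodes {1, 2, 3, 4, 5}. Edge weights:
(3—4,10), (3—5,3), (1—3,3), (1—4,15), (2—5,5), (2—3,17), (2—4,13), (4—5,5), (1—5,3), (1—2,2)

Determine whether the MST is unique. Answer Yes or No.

No

Kruskal's algorithm — process edges by increasing weight (ties by edge label):
1—2 (2): add — endpoints in different components.
1—3 (3): add — endpoints in different components.
1—5 (3): add — endpoints in different components.
3—5 (3): skip — 3 and 5 already connected.
2—5 (5): skip — 2 and 5 already connected.
4—5 (5): add — endpoints in different components.
Non-tree edge 3—5 has weight 3, equal to the heaviest edge on its tree cycle — swapping gives another MST of the same weight. Not unique.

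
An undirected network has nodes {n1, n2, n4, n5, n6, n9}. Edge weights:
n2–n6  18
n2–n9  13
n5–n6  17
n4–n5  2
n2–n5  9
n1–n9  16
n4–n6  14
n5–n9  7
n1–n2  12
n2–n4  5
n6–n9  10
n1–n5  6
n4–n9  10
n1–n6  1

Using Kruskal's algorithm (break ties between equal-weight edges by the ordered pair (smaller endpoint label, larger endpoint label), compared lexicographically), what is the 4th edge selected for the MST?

n1-n5

Sort edges by weight, then run Kruskal:
n1–n6 (1): add — endpoints in different components.
n4–n5 (2): add — endpoints in different components.
n2–n4 (5): add — endpoints in different components.
n1–n5 (6): add — endpoints in different components.
n5–n9 (7): add — endpoints in different components.
The 4th edge added is n1–n5.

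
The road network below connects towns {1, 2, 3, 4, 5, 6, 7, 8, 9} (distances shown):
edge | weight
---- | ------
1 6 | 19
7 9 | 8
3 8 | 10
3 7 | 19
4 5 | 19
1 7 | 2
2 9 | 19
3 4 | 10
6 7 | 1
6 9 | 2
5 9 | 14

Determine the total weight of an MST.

Grow the tree from 4 using Prim:
Step 1: frontier [3 4 10, 4 5 19] → take 3 4 (10); add 3.
Step 2: frontier [3 8 10, 3 7 19, 4 5 19] → take 3 8 (10); add 8.
Step 3: frontier [3 7 19, 4 5 19] → take 4 5 (19); add 5.
Step 4: frontier [3 7 19, 5 9 14] → take 5 9 (14); add 9.
Step 5: frontier [3 7 19, 6 9 2, 7 9 8, 2 9 19] → take 6 9 (2); add 6.
Step 6: frontier [3 7 19, 6 7 1, 1 6 19, 7 9 8, 2 9 19] → take 6 7 (1); add 7.
Step 7: frontier [1 6 19, 1 7 2, 2 9 19] → take 1 7 (2); add 1.
Step 8: frontier [2 9 19] → take 2 9 (19); add 2.
MST edges: 3 4, 3 8, 4 5, 5 9, 6 9, 6 7, 1 7, 2 9; total weight 10+10+19+14+2+1+2+19 = 77.

77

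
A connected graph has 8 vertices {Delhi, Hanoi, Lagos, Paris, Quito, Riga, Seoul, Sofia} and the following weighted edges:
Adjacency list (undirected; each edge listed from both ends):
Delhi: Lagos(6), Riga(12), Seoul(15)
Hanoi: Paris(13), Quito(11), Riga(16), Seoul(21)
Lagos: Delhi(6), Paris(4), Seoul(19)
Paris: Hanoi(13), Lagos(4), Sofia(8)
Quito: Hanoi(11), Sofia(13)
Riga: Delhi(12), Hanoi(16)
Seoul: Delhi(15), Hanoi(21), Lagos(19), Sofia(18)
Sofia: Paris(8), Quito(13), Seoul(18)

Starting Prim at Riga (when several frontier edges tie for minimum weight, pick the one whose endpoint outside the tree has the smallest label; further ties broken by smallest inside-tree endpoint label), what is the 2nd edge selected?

Prim's algorithm from Riga:
Step 1: frontier [Delhi—Riga 12, Hanoi—Riga 16] → take Delhi—Riga (12); add Delhi.
Step 2: frontier [Delhi—Lagos 6, Delhi—Seoul 15, Hanoi—Riga 16] → take Delhi—Lagos (6); add Lagos.
Step 3: frontier [Delhi—Seoul 15, Lagos—Paris 4, Lagos—Seoul 19, Hanoi—Riga 16] → take Lagos—Paris (4); add Paris.
Step 4: frontier [Delhi—Seoul 15, Lagos—Seoul 19, Paris—Sofia 8, Hanoi—Paris 13, Hanoi—Riga 16] → take Paris—Sofia (8); add Sofia.
Step 5: frontier [Delhi—Seoul 15, Lagos—Seoul 19, Hanoi—Paris 13, Hanoi—Riga 16, Quito—Sofia 13, Seoul—Sofia 18] → take Hanoi—Paris (13); add Hanoi.
Step 6: frontier [Delhi—Seoul 15, Hanoi—Quito 11, Hanoi—Seoul 21, Lagos—Seoul 19, Quito—Sofia 13, Seoul—Sofia 18] → take Hanoi—Quito (11); add Quito.
Step 7: frontier [Delhi—Seoul 15, Hanoi—Seoul 21, Lagos—Seoul 19, Seoul—Sofia 18] → take Delhi—Seoul (15); add Seoul.
The 2nd edge added is Delhi—Lagos.

Delhi-Lagos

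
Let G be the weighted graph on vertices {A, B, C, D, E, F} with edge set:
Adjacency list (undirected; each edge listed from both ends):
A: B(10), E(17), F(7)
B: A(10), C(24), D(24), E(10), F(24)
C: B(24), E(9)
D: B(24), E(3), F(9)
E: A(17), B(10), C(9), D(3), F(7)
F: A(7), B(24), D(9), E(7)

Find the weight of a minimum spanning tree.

36

Prim, starting at A.
Step 1: cheapest edge leaving the tree is A-F (7); add F.
Step 2: cheapest edge leaving the tree is E-F (7); add E.
Step 3: cheapest edge leaving the tree is D-E (3); add D.
Step 4: cheapest edge leaving the tree is C-E (9); add C.
Step 5: cheapest edge leaving the tree is A-B (10); add B.
MST edges: A-F, E-F, D-E, C-E, A-B; total weight 7+7+3+9+10 = 36.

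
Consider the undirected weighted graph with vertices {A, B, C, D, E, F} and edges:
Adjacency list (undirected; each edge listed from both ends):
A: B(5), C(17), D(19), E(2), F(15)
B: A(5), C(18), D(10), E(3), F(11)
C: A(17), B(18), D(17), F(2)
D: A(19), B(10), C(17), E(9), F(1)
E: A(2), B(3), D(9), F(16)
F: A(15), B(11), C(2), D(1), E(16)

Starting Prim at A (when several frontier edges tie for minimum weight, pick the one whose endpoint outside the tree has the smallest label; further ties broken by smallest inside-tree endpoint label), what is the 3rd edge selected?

Grow the tree from A using Prim:
Step 1: frontier [A-E 2, A-B 5, A-F 15, A-C 17, A-D 19] → take A-E (2); add E.
Step 2: frontier [A-B 5, A-F 15, A-C 17, A-D 19, B-E 3, D-E 9, E-F 16] → take B-E (3); add B.
Step 3: frontier [A-F 15, A-C 17, A-D 19, B-D 10, B-F 11, B-C 18, D-E 9, E-F 16] → take D-E (9); add D.
Step 4: frontier [A-F 15, A-C 17, B-F 11, B-C 18, D-F 1, C-D 17, E-F 16] → take D-F (1); add F.
Step 5: frontier [A-C 17, B-C 18, C-D 17, C-F 2] → take C-F (2); add C.
The 3rd edge added is D-E.

D-E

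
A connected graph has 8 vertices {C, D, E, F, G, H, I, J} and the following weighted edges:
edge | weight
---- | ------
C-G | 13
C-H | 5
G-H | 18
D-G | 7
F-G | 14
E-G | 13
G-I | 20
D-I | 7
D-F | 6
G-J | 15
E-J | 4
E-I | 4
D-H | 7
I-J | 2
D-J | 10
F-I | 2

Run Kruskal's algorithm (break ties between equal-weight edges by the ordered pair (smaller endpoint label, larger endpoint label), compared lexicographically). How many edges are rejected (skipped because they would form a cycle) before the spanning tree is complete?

Sort edges by weight, then run Kruskal:
F-I (2): add — endpoints in different components.
I-J (2): add — endpoints in different components.
E-I (4): add — endpoints in different components.
E-J (4): skip — E and J already connected.
C-H (5): add — endpoints in different components.
D-F (6): add — endpoints in different components.
D-G (7): add — endpoints in different components.
D-H (7): add — endpoints in different components.
Edges rejected before the tree was complete: 1.

1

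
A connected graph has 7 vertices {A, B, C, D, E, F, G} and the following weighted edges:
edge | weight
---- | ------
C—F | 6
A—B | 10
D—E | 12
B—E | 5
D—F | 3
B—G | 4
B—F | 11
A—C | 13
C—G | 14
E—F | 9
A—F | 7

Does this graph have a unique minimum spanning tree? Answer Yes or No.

Sort edges by weight, then run Kruskal:
D—F (3): add — endpoints in different components.
B—G (4): add — endpoints in different components.
B—E (5): add — endpoints in different components.
C—F (6): add — endpoints in different components.
A—F (7): add — endpoints in different components.
E—F (9): add — endpoints in different components.
Every non-tree edge has weight strictly greater than the heaviest edge on the tree path between its endpoints, so the MST is unique.

Yes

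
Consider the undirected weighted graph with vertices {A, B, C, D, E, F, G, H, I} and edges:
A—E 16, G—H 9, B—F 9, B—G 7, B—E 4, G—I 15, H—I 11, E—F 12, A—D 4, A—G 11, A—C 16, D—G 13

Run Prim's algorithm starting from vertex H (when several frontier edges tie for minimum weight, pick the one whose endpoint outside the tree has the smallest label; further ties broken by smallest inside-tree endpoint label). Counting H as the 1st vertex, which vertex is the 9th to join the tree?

C

Prim, starting at H.
Step 1: frontier [G—H 9, H—I 11] → take G—H (9); add G.
Step 2: frontier [B—G 7, A—G 11, D—G 13, G—I 15, H—I 11] → take B—G (7); add B.
Step 3: frontier [B—E 4, B—F 9, A—G 11, D—G 13, G—I 15, H—I 11] → take B—E (4); add E.
Step 4: frontier [B—F 9, E—F 12, A—E 16, A—G 11, D—G 13, G—I 15, H—I 11] → take B—F (9); add F.
Step 5: frontier [A—E 16, A—G 11, D—G 13, G—I 15, H—I 11] → take A—G (11); add A.
Step 6: frontier [A—D 4, A—C 16, D—G 13, G—I 15, H—I 11] → take A—D (4); add D.
Step 7: frontier [A—C 16, G—I 15, H—I 11] → take H—I (11); add I.
Step 8: frontier [A—C 16] → take A—C (16); add C.
Vertex order: H, G, B, E, F, A, D, I, C. The 9th vertex is C.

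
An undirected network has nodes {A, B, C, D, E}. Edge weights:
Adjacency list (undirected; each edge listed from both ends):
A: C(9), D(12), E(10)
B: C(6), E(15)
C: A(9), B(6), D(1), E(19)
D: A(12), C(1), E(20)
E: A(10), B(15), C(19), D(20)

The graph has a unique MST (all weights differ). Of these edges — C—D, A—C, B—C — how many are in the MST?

3

Kruskal: consider edges lightest-first.
C—D (1): add. Components now {A} {B} {C,D} {E}
B—C (6): add. Components now {A} {B,C,D} {E}
A—C (9): add. Components now {A,B,C,D} {E}
A—E (10): add. Components now {A,B,C,D,E}
MST edge set: {C—D, B—C, A—C, A—E}.
Of the listed edges, {C—D, A—C, B—C} are in the MST → 3.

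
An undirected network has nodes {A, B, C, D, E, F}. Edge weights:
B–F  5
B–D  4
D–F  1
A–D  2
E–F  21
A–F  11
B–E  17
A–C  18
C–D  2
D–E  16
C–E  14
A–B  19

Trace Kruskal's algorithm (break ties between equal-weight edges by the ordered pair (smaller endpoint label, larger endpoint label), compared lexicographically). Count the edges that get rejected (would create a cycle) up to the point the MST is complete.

Kruskal's algorithm — process edges by increasing weight (ties by edge label):
D–F (1): add — endpoints in different components.
A–D (2): add — endpoints in different components.
C–D (2): add — endpoints in different components.
B–D (4): add — endpoints in different components.
B–F (5): skip — B and F already connected.
A–F (11): skip — A and F already connected.
C–E (14): add — endpoints in different components.
Edges rejected before the tree was complete: 2.

2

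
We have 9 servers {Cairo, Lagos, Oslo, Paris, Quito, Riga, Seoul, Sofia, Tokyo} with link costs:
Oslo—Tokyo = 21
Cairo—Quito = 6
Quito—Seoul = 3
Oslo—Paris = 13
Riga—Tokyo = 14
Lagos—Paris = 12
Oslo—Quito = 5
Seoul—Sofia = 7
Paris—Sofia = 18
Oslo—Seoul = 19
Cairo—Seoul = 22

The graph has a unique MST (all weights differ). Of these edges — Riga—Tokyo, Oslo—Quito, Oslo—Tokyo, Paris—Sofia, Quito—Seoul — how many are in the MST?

Sort edges by weight, then run Kruskal:
Quito—Seoul (3): add — endpoints in different components.
Oslo—Quito (5): add — endpoints in different components.
Cairo—Quito (6): add — endpoints in different components.
Seoul—Sofia (7): add — endpoints in different components.
Lagos—Paris (12): add — endpoints in different components.
Oslo—Paris (13): add — endpoints in different components.
Riga—Tokyo (14): add — endpoints in different components.
Paris—Sofia (18): skip — Paris and Sofia already connected.
Oslo—Seoul (19): skip — Oslo and Seoul already connected.
Oslo—Tokyo (21): add — endpoints in different components.
MST edge set: {Quito—Seoul, Oslo—Quito, Cairo—Quito, Seoul—Sofia, Lagos—Paris, Oslo—Paris, Riga—Tokyo, Oslo—Tokyo}.
Of the listed edges, {Riga—Tokyo, Oslo—Quito, Oslo—Tokyo, Quito—Seoul} are in the MST → 4.

4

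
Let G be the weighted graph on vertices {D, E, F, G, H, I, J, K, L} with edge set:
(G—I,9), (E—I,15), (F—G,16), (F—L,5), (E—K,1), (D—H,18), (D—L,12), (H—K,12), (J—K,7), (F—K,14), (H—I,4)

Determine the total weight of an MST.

Prim's algorithm from I:
Step 1: cheapest edge leaving the tree is H—I (4); add H.
Step 2: cheapest edge leaving the tree is G—I (9); add G.
Step 3: cheapest edge leaving the tree is H—K (12); add K.
Step 4: cheapest edge leaving the tree is E—K (1); add E.
Step 5: cheapest edge leaving the tree is J—K (7); add J.
Step 6: cheapest edge leaving the tree is F—K (14); add F.
Step 7: cheapest edge leaving the tree is F—L (5); add L.
Step 8: cheapest edge leaving the tree is D—L (12); add D.
MST edges: H—I, G—I, H—K, E—K, J—K, F—K, F—L, D—L; total weight 4+9+12+1+7+14+5+12 = 64.

64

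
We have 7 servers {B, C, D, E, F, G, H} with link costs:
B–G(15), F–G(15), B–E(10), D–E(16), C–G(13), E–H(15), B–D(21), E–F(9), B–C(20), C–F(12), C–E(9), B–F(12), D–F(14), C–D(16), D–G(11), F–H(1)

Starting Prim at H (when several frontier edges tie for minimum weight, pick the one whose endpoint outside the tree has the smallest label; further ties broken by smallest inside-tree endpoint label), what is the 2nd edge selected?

E-F

Grow the tree from H using Prim:
Step 1: cheapest edge leaving the tree is F–H (1); add F.
Step 2: cheapest edge leaving the tree is E–F (9); add E.
Step 3: cheapest edge leaving the tree is C–E (9); add C.
Step 4: cheapest edge leaving the tree is B–E (10); add B.
Step 5: cheapest edge leaving the tree is C–G (13); add G.
Step 6: cheapest edge leaving the tree is D–G (11); add D.
The 2nd edge added is E–F.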